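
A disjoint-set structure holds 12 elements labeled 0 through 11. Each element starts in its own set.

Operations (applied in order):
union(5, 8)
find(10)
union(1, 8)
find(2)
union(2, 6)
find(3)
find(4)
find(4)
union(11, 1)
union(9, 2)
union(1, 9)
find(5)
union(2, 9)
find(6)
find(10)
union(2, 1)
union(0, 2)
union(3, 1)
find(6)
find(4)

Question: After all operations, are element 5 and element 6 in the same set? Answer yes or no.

Step 1: union(5, 8) -> merged; set of 5 now {5, 8}
Step 2: find(10) -> no change; set of 10 is {10}
Step 3: union(1, 8) -> merged; set of 1 now {1, 5, 8}
Step 4: find(2) -> no change; set of 2 is {2}
Step 5: union(2, 6) -> merged; set of 2 now {2, 6}
Step 6: find(3) -> no change; set of 3 is {3}
Step 7: find(4) -> no change; set of 4 is {4}
Step 8: find(4) -> no change; set of 4 is {4}
Step 9: union(11, 1) -> merged; set of 11 now {1, 5, 8, 11}
Step 10: union(9, 2) -> merged; set of 9 now {2, 6, 9}
Step 11: union(1, 9) -> merged; set of 1 now {1, 2, 5, 6, 8, 9, 11}
Step 12: find(5) -> no change; set of 5 is {1, 2, 5, 6, 8, 9, 11}
Step 13: union(2, 9) -> already same set; set of 2 now {1, 2, 5, 6, 8, 9, 11}
Step 14: find(6) -> no change; set of 6 is {1, 2, 5, 6, 8, 9, 11}
Step 15: find(10) -> no change; set of 10 is {10}
Step 16: union(2, 1) -> already same set; set of 2 now {1, 2, 5, 6, 8, 9, 11}
Step 17: union(0, 2) -> merged; set of 0 now {0, 1, 2, 5, 6, 8, 9, 11}
Step 18: union(3, 1) -> merged; set of 3 now {0, 1, 2, 3, 5, 6, 8, 9, 11}
Step 19: find(6) -> no change; set of 6 is {0, 1, 2, 3, 5, 6, 8, 9, 11}
Step 20: find(4) -> no change; set of 4 is {4}
Set of 5: {0, 1, 2, 3, 5, 6, 8, 9, 11}; 6 is a member.

Answer: yes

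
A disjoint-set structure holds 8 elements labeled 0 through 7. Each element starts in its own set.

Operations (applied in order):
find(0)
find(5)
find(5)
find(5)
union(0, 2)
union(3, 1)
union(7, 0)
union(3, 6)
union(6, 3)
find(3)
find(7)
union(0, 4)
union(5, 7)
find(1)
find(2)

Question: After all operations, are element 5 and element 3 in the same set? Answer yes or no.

Step 1: find(0) -> no change; set of 0 is {0}
Step 2: find(5) -> no change; set of 5 is {5}
Step 3: find(5) -> no change; set of 5 is {5}
Step 4: find(5) -> no change; set of 5 is {5}
Step 5: union(0, 2) -> merged; set of 0 now {0, 2}
Step 6: union(3, 1) -> merged; set of 3 now {1, 3}
Step 7: union(7, 0) -> merged; set of 7 now {0, 2, 7}
Step 8: union(3, 6) -> merged; set of 3 now {1, 3, 6}
Step 9: union(6, 3) -> already same set; set of 6 now {1, 3, 6}
Step 10: find(3) -> no change; set of 3 is {1, 3, 6}
Step 11: find(7) -> no change; set of 7 is {0, 2, 7}
Step 12: union(0, 4) -> merged; set of 0 now {0, 2, 4, 7}
Step 13: union(5, 7) -> merged; set of 5 now {0, 2, 4, 5, 7}
Step 14: find(1) -> no change; set of 1 is {1, 3, 6}
Step 15: find(2) -> no change; set of 2 is {0, 2, 4, 5, 7}
Set of 5: {0, 2, 4, 5, 7}; 3 is not a member.

Answer: no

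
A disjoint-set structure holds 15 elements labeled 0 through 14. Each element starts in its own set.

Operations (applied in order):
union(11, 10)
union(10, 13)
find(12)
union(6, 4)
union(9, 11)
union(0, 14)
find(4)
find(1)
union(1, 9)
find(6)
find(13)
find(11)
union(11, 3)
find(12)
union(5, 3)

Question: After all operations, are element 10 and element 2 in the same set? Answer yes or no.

Step 1: union(11, 10) -> merged; set of 11 now {10, 11}
Step 2: union(10, 13) -> merged; set of 10 now {10, 11, 13}
Step 3: find(12) -> no change; set of 12 is {12}
Step 4: union(6, 4) -> merged; set of 6 now {4, 6}
Step 5: union(9, 11) -> merged; set of 9 now {9, 10, 11, 13}
Step 6: union(0, 14) -> merged; set of 0 now {0, 14}
Step 7: find(4) -> no change; set of 4 is {4, 6}
Step 8: find(1) -> no change; set of 1 is {1}
Step 9: union(1, 9) -> merged; set of 1 now {1, 9, 10, 11, 13}
Step 10: find(6) -> no change; set of 6 is {4, 6}
Step 11: find(13) -> no change; set of 13 is {1, 9, 10, 11, 13}
Step 12: find(11) -> no change; set of 11 is {1, 9, 10, 11, 13}
Step 13: union(11, 3) -> merged; set of 11 now {1, 3, 9, 10, 11, 13}
Step 14: find(12) -> no change; set of 12 is {12}
Step 15: union(5, 3) -> merged; set of 5 now {1, 3, 5, 9, 10, 11, 13}
Set of 10: {1, 3, 5, 9, 10, 11, 13}; 2 is not a member.

Answer: no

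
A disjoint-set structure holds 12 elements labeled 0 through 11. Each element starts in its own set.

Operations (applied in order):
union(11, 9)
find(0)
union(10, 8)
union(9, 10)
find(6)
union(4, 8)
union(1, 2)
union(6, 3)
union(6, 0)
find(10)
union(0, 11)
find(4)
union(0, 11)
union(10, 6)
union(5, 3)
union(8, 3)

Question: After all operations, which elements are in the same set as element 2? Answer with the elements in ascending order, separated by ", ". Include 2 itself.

Step 1: union(11, 9) -> merged; set of 11 now {9, 11}
Step 2: find(0) -> no change; set of 0 is {0}
Step 3: union(10, 8) -> merged; set of 10 now {8, 10}
Step 4: union(9, 10) -> merged; set of 9 now {8, 9, 10, 11}
Step 5: find(6) -> no change; set of 6 is {6}
Step 6: union(4, 8) -> merged; set of 4 now {4, 8, 9, 10, 11}
Step 7: union(1, 2) -> merged; set of 1 now {1, 2}
Step 8: union(6, 3) -> merged; set of 6 now {3, 6}
Step 9: union(6, 0) -> merged; set of 6 now {0, 3, 6}
Step 10: find(10) -> no change; set of 10 is {4, 8, 9, 10, 11}
Step 11: union(0, 11) -> merged; set of 0 now {0, 3, 4, 6, 8, 9, 10, 11}
Step 12: find(4) -> no change; set of 4 is {0, 3, 4, 6, 8, 9, 10, 11}
Step 13: union(0, 11) -> already same set; set of 0 now {0, 3, 4, 6, 8, 9, 10, 11}
Step 14: union(10, 6) -> already same set; set of 10 now {0, 3, 4, 6, 8, 9, 10, 11}
Step 15: union(5, 3) -> merged; set of 5 now {0, 3, 4, 5, 6, 8, 9, 10, 11}
Step 16: union(8, 3) -> already same set; set of 8 now {0, 3, 4, 5, 6, 8, 9, 10, 11}
Component of 2: {1, 2}

Answer: 1, 2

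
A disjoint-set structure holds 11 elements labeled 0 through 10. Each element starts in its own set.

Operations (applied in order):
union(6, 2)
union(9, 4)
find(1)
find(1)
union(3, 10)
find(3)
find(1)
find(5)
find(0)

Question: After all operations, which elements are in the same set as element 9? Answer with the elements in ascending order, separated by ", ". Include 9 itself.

Step 1: union(6, 2) -> merged; set of 6 now {2, 6}
Step 2: union(9, 4) -> merged; set of 9 now {4, 9}
Step 3: find(1) -> no change; set of 1 is {1}
Step 4: find(1) -> no change; set of 1 is {1}
Step 5: union(3, 10) -> merged; set of 3 now {3, 10}
Step 6: find(3) -> no change; set of 3 is {3, 10}
Step 7: find(1) -> no change; set of 1 is {1}
Step 8: find(5) -> no change; set of 5 is {5}
Step 9: find(0) -> no change; set of 0 is {0}
Component of 9: {4, 9}

Answer: 4, 9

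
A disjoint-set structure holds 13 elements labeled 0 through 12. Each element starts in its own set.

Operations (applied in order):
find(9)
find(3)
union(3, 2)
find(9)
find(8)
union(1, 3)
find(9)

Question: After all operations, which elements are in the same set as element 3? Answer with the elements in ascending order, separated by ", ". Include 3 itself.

Step 1: find(9) -> no change; set of 9 is {9}
Step 2: find(3) -> no change; set of 3 is {3}
Step 3: union(3, 2) -> merged; set of 3 now {2, 3}
Step 4: find(9) -> no change; set of 9 is {9}
Step 5: find(8) -> no change; set of 8 is {8}
Step 6: union(1, 3) -> merged; set of 1 now {1, 2, 3}
Step 7: find(9) -> no change; set of 9 is {9}
Component of 3: {1, 2, 3}

Answer: 1, 2, 3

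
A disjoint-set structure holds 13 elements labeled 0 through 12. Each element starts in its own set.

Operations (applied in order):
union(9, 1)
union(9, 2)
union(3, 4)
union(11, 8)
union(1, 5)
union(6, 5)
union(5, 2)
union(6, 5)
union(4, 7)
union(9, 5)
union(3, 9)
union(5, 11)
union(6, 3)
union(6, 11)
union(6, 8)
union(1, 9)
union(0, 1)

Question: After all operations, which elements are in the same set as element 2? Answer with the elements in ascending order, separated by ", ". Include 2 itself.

Step 1: union(9, 1) -> merged; set of 9 now {1, 9}
Step 2: union(9, 2) -> merged; set of 9 now {1, 2, 9}
Step 3: union(3, 4) -> merged; set of 3 now {3, 4}
Step 4: union(11, 8) -> merged; set of 11 now {8, 11}
Step 5: union(1, 5) -> merged; set of 1 now {1, 2, 5, 9}
Step 6: union(6, 5) -> merged; set of 6 now {1, 2, 5, 6, 9}
Step 7: union(5, 2) -> already same set; set of 5 now {1, 2, 5, 6, 9}
Step 8: union(6, 5) -> already same set; set of 6 now {1, 2, 5, 6, 9}
Step 9: union(4, 7) -> merged; set of 4 now {3, 4, 7}
Step 10: union(9, 5) -> already same set; set of 9 now {1, 2, 5, 6, 9}
Step 11: union(3, 9) -> merged; set of 3 now {1, 2, 3, 4, 5, 6, 7, 9}
Step 12: union(5, 11) -> merged; set of 5 now {1, 2, 3, 4, 5, 6, 7, 8, 9, 11}
Step 13: union(6, 3) -> already same set; set of 6 now {1, 2, 3, 4, 5, 6, 7, 8, 9, 11}
Step 14: union(6, 11) -> already same set; set of 6 now {1, 2, 3, 4, 5, 6, 7, 8, 9, 11}
Step 15: union(6, 8) -> already same set; set of 6 now {1, 2, 3, 4, 5, 6, 7, 8, 9, 11}
Step 16: union(1, 9) -> already same set; set of 1 now {1, 2, 3, 4, 5, 6, 7, 8, 9, 11}
Step 17: union(0, 1) -> merged; set of 0 now {0, 1, 2, 3, 4, 5, 6, 7, 8, 9, 11}
Component of 2: {0, 1, 2, 3, 4, 5, 6, 7, 8, 9, 11}

Answer: 0, 1, 2, 3, 4, 5, 6, 7, 8, 9, 11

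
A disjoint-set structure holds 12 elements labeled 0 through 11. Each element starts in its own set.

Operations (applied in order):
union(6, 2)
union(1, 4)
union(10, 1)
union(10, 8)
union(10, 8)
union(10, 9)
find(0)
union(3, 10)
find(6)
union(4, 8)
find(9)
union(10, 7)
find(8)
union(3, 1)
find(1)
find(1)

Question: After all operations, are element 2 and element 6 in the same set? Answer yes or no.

Answer: yes

Derivation:
Step 1: union(6, 2) -> merged; set of 6 now {2, 6}
Step 2: union(1, 4) -> merged; set of 1 now {1, 4}
Step 3: union(10, 1) -> merged; set of 10 now {1, 4, 10}
Step 4: union(10, 8) -> merged; set of 10 now {1, 4, 8, 10}
Step 5: union(10, 8) -> already same set; set of 10 now {1, 4, 8, 10}
Step 6: union(10, 9) -> merged; set of 10 now {1, 4, 8, 9, 10}
Step 7: find(0) -> no change; set of 0 is {0}
Step 8: union(3, 10) -> merged; set of 3 now {1, 3, 4, 8, 9, 10}
Step 9: find(6) -> no change; set of 6 is {2, 6}
Step 10: union(4, 8) -> already same set; set of 4 now {1, 3, 4, 8, 9, 10}
Step 11: find(9) -> no change; set of 9 is {1, 3, 4, 8, 9, 10}
Step 12: union(10, 7) -> merged; set of 10 now {1, 3, 4, 7, 8, 9, 10}
Step 13: find(8) -> no change; set of 8 is {1, 3, 4, 7, 8, 9, 10}
Step 14: union(3, 1) -> already same set; set of 3 now {1, 3, 4, 7, 8, 9, 10}
Step 15: find(1) -> no change; set of 1 is {1, 3, 4, 7, 8, 9, 10}
Step 16: find(1) -> no change; set of 1 is {1, 3, 4, 7, 8, 9, 10}
Set of 2: {2, 6}; 6 is a member.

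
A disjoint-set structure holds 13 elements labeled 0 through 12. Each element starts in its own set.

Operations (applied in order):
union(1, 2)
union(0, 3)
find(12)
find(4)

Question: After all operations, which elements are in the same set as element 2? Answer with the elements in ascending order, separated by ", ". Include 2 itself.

Step 1: union(1, 2) -> merged; set of 1 now {1, 2}
Step 2: union(0, 3) -> merged; set of 0 now {0, 3}
Step 3: find(12) -> no change; set of 12 is {12}
Step 4: find(4) -> no change; set of 4 is {4}
Component of 2: {1, 2}

Answer: 1, 2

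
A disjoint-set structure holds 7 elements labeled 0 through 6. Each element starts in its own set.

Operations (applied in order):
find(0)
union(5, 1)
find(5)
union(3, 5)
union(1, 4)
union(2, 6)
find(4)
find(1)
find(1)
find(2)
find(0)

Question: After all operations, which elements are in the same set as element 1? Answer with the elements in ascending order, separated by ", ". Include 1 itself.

Answer: 1, 3, 4, 5

Derivation:
Step 1: find(0) -> no change; set of 0 is {0}
Step 2: union(5, 1) -> merged; set of 5 now {1, 5}
Step 3: find(5) -> no change; set of 5 is {1, 5}
Step 4: union(3, 5) -> merged; set of 3 now {1, 3, 5}
Step 5: union(1, 4) -> merged; set of 1 now {1, 3, 4, 5}
Step 6: union(2, 6) -> merged; set of 2 now {2, 6}
Step 7: find(4) -> no change; set of 4 is {1, 3, 4, 5}
Step 8: find(1) -> no change; set of 1 is {1, 3, 4, 5}
Step 9: find(1) -> no change; set of 1 is {1, 3, 4, 5}
Step 10: find(2) -> no change; set of 2 is {2, 6}
Step 11: find(0) -> no change; set of 0 is {0}
Component of 1: {1, 3, 4, 5}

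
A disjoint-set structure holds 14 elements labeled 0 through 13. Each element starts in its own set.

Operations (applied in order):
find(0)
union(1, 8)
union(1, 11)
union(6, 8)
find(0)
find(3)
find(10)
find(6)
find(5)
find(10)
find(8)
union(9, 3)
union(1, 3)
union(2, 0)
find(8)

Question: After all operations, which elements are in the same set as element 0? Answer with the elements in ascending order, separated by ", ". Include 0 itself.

Answer: 0, 2

Derivation:
Step 1: find(0) -> no change; set of 0 is {0}
Step 2: union(1, 8) -> merged; set of 1 now {1, 8}
Step 3: union(1, 11) -> merged; set of 1 now {1, 8, 11}
Step 4: union(6, 8) -> merged; set of 6 now {1, 6, 8, 11}
Step 5: find(0) -> no change; set of 0 is {0}
Step 6: find(3) -> no change; set of 3 is {3}
Step 7: find(10) -> no change; set of 10 is {10}
Step 8: find(6) -> no change; set of 6 is {1, 6, 8, 11}
Step 9: find(5) -> no change; set of 5 is {5}
Step 10: find(10) -> no change; set of 10 is {10}
Step 11: find(8) -> no change; set of 8 is {1, 6, 8, 11}
Step 12: union(9, 3) -> merged; set of 9 now {3, 9}
Step 13: union(1, 3) -> merged; set of 1 now {1, 3, 6, 8, 9, 11}
Step 14: union(2, 0) -> merged; set of 2 now {0, 2}
Step 15: find(8) -> no change; set of 8 is {1, 3, 6, 8, 9, 11}
Component of 0: {0, 2}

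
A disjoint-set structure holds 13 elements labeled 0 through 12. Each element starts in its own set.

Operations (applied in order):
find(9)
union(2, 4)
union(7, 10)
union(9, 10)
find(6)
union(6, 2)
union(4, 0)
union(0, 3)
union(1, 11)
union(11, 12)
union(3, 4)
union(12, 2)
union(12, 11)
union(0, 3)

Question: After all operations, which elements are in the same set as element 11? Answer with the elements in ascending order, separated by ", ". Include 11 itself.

Answer: 0, 1, 2, 3, 4, 6, 11, 12

Derivation:
Step 1: find(9) -> no change; set of 9 is {9}
Step 2: union(2, 4) -> merged; set of 2 now {2, 4}
Step 3: union(7, 10) -> merged; set of 7 now {7, 10}
Step 4: union(9, 10) -> merged; set of 9 now {7, 9, 10}
Step 5: find(6) -> no change; set of 6 is {6}
Step 6: union(6, 2) -> merged; set of 6 now {2, 4, 6}
Step 7: union(4, 0) -> merged; set of 4 now {0, 2, 4, 6}
Step 8: union(0, 3) -> merged; set of 0 now {0, 2, 3, 4, 6}
Step 9: union(1, 11) -> merged; set of 1 now {1, 11}
Step 10: union(11, 12) -> merged; set of 11 now {1, 11, 12}
Step 11: union(3, 4) -> already same set; set of 3 now {0, 2, 3, 4, 6}
Step 12: union(12, 2) -> merged; set of 12 now {0, 1, 2, 3, 4, 6, 11, 12}
Step 13: union(12, 11) -> already same set; set of 12 now {0, 1, 2, 3, 4, 6, 11, 12}
Step 14: union(0, 3) -> already same set; set of 0 now {0, 1, 2, 3, 4, 6, 11, 12}
Component of 11: {0, 1, 2, 3, 4, 6, 11, 12}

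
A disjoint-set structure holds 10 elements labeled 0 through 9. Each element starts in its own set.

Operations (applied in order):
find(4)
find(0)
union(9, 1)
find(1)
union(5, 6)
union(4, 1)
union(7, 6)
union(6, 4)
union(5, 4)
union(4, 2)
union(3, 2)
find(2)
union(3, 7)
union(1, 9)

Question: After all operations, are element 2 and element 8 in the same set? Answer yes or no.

Step 1: find(4) -> no change; set of 4 is {4}
Step 2: find(0) -> no change; set of 0 is {0}
Step 3: union(9, 1) -> merged; set of 9 now {1, 9}
Step 4: find(1) -> no change; set of 1 is {1, 9}
Step 5: union(5, 6) -> merged; set of 5 now {5, 6}
Step 6: union(4, 1) -> merged; set of 4 now {1, 4, 9}
Step 7: union(7, 6) -> merged; set of 7 now {5, 6, 7}
Step 8: union(6, 4) -> merged; set of 6 now {1, 4, 5, 6, 7, 9}
Step 9: union(5, 4) -> already same set; set of 5 now {1, 4, 5, 6, 7, 9}
Step 10: union(4, 2) -> merged; set of 4 now {1, 2, 4, 5, 6, 7, 9}
Step 11: union(3, 2) -> merged; set of 3 now {1, 2, 3, 4, 5, 6, 7, 9}
Step 12: find(2) -> no change; set of 2 is {1, 2, 3, 4, 5, 6, 7, 9}
Step 13: union(3, 7) -> already same set; set of 3 now {1, 2, 3, 4, 5, 6, 7, 9}
Step 14: union(1, 9) -> already same set; set of 1 now {1, 2, 3, 4, 5, 6, 7, 9}
Set of 2: {1, 2, 3, 4, 5, 6, 7, 9}; 8 is not a member.

Answer: no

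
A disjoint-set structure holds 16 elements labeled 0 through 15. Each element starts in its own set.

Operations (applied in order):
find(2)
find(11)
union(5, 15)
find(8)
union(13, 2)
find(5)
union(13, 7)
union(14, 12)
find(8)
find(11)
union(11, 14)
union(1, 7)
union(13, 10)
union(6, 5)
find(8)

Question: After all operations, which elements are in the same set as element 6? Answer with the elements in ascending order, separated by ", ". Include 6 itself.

Answer: 5, 6, 15

Derivation:
Step 1: find(2) -> no change; set of 2 is {2}
Step 2: find(11) -> no change; set of 11 is {11}
Step 3: union(5, 15) -> merged; set of 5 now {5, 15}
Step 4: find(8) -> no change; set of 8 is {8}
Step 5: union(13, 2) -> merged; set of 13 now {2, 13}
Step 6: find(5) -> no change; set of 5 is {5, 15}
Step 7: union(13, 7) -> merged; set of 13 now {2, 7, 13}
Step 8: union(14, 12) -> merged; set of 14 now {12, 14}
Step 9: find(8) -> no change; set of 8 is {8}
Step 10: find(11) -> no change; set of 11 is {11}
Step 11: union(11, 14) -> merged; set of 11 now {11, 12, 14}
Step 12: union(1, 7) -> merged; set of 1 now {1, 2, 7, 13}
Step 13: union(13, 10) -> merged; set of 13 now {1, 2, 7, 10, 13}
Step 14: union(6, 5) -> merged; set of 6 now {5, 6, 15}
Step 15: find(8) -> no change; set of 8 is {8}
Component of 6: {5, 6, 15}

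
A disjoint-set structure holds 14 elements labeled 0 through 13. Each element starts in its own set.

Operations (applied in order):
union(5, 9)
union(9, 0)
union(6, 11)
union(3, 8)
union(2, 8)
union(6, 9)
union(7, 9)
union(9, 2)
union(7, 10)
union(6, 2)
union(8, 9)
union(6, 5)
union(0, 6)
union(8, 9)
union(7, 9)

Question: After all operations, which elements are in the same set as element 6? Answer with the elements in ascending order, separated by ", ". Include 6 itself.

Answer: 0, 2, 3, 5, 6, 7, 8, 9, 10, 11

Derivation:
Step 1: union(5, 9) -> merged; set of 5 now {5, 9}
Step 2: union(9, 0) -> merged; set of 9 now {0, 5, 9}
Step 3: union(6, 11) -> merged; set of 6 now {6, 11}
Step 4: union(3, 8) -> merged; set of 3 now {3, 8}
Step 5: union(2, 8) -> merged; set of 2 now {2, 3, 8}
Step 6: union(6, 9) -> merged; set of 6 now {0, 5, 6, 9, 11}
Step 7: union(7, 9) -> merged; set of 7 now {0, 5, 6, 7, 9, 11}
Step 8: union(9, 2) -> merged; set of 9 now {0, 2, 3, 5, 6, 7, 8, 9, 11}
Step 9: union(7, 10) -> merged; set of 7 now {0, 2, 3, 5, 6, 7, 8, 9, 10, 11}
Step 10: union(6, 2) -> already same set; set of 6 now {0, 2, 3, 5, 6, 7, 8, 9, 10, 11}
Step 11: union(8, 9) -> already same set; set of 8 now {0, 2, 3, 5, 6, 7, 8, 9, 10, 11}
Step 12: union(6, 5) -> already same set; set of 6 now {0, 2, 3, 5, 6, 7, 8, 9, 10, 11}
Step 13: union(0, 6) -> already same set; set of 0 now {0, 2, 3, 5, 6, 7, 8, 9, 10, 11}
Step 14: union(8, 9) -> already same set; set of 8 now {0, 2, 3, 5, 6, 7, 8, 9, 10, 11}
Step 15: union(7, 9) -> already same set; set of 7 now {0, 2, 3, 5, 6, 7, 8, 9, 10, 11}
Component of 6: {0, 2, 3, 5, 6, 7, 8, 9, 10, 11}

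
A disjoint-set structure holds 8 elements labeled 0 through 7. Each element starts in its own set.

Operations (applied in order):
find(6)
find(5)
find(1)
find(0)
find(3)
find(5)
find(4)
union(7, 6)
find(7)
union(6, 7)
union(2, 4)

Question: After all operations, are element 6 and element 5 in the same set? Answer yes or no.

Answer: no

Derivation:
Step 1: find(6) -> no change; set of 6 is {6}
Step 2: find(5) -> no change; set of 5 is {5}
Step 3: find(1) -> no change; set of 1 is {1}
Step 4: find(0) -> no change; set of 0 is {0}
Step 5: find(3) -> no change; set of 3 is {3}
Step 6: find(5) -> no change; set of 5 is {5}
Step 7: find(4) -> no change; set of 4 is {4}
Step 8: union(7, 6) -> merged; set of 7 now {6, 7}
Step 9: find(7) -> no change; set of 7 is {6, 7}
Step 10: union(6, 7) -> already same set; set of 6 now {6, 7}
Step 11: union(2, 4) -> merged; set of 2 now {2, 4}
Set of 6: {6, 7}; 5 is not a member.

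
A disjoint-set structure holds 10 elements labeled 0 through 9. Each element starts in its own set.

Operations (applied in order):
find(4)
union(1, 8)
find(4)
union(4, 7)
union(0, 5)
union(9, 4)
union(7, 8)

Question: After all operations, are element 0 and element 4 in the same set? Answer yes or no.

Answer: no

Derivation:
Step 1: find(4) -> no change; set of 4 is {4}
Step 2: union(1, 8) -> merged; set of 1 now {1, 8}
Step 3: find(4) -> no change; set of 4 is {4}
Step 4: union(4, 7) -> merged; set of 4 now {4, 7}
Step 5: union(0, 5) -> merged; set of 0 now {0, 5}
Step 6: union(9, 4) -> merged; set of 9 now {4, 7, 9}
Step 7: union(7, 8) -> merged; set of 7 now {1, 4, 7, 8, 9}
Set of 0: {0, 5}; 4 is not a member.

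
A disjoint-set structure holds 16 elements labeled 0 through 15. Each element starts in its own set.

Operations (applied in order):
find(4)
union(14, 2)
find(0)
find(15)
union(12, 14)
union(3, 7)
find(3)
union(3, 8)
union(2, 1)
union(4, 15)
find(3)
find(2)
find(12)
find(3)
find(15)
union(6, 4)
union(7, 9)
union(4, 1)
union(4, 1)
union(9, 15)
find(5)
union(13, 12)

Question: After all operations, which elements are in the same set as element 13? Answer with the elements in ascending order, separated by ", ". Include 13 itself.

Step 1: find(4) -> no change; set of 4 is {4}
Step 2: union(14, 2) -> merged; set of 14 now {2, 14}
Step 3: find(0) -> no change; set of 0 is {0}
Step 4: find(15) -> no change; set of 15 is {15}
Step 5: union(12, 14) -> merged; set of 12 now {2, 12, 14}
Step 6: union(3, 7) -> merged; set of 3 now {3, 7}
Step 7: find(3) -> no change; set of 3 is {3, 7}
Step 8: union(3, 8) -> merged; set of 3 now {3, 7, 8}
Step 9: union(2, 1) -> merged; set of 2 now {1, 2, 12, 14}
Step 10: union(4, 15) -> merged; set of 4 now {4, 15}
Step 11: find(3) -> no change; set of 3 is {3, 7, 8}
Step 12: find(2) -> no change; set of 2 is {1, 2, 12, 14}
Step 13: find(12) -> no change; set of 12 is {1, 2, 12, 14}
Step 14: find(3) -> no change; set of 3 is {3, 7, 8}
Step 15: find(15) -> no change; set of 15 is {4, 15}
Step 16: union(6, 4) -> merged; set of 6 now {4, 6, 15}
Step 17: union(7, 9) -> merged; set of 7 now {3, 7, 8, 9}
Step 18: union(4, 1) -> merged; set of 4 now {1, 2, 4, 6, 12, 14, 15}
Step 19: union(4, 1) -> already same set; set of 4 now {1, 2, 4, 6, 12, 14, 15}
Step 20: union(9, 15) -> merged; set of 9 now {1, 2, 3, 4, 6, 7, 8, 9, 12, 14, 15}
Step 21: find(5) -> no change; set of 5 is {5}
Step 22: union(13, 12) -> merged; set of 13 now {1, 2, 3, 4, 6, 7, 8, 9, 12, 13, 14, 15}
Component of 13: {1, 2, 3, 4, 6, 7, 8, 9, 12, 13, 14, 15}

Answer: 1, 2, 3, 4, 6, 7, 8, 9, 12, 13, 14, 15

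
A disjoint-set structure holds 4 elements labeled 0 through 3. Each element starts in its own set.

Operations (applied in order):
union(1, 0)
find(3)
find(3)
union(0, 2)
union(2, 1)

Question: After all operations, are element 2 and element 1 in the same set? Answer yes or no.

Answer: yes

Derivation:
Step 1: union(1, 0) -> merged; set of 1 now {0, 1}
Step 2: find(3) -> no change; set of 3 is {3}
Step 3: find(3) -> no change; set of 3 is {3}
Step 4: union(0, 2) -> merged; set of 0 now {0, 1, 2}
Step 5: union(2, 1) -> already same set; set of 2 now {0, 1, 2}
Set of 2: {0, 1, 2}; 1 is a member.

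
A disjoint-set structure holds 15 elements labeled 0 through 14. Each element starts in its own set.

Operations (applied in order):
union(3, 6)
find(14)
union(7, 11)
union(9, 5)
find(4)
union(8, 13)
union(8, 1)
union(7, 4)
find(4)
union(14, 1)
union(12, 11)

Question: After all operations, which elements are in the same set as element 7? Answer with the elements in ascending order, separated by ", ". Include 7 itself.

Step 1: union(3, 6) -> merged; set of 3 now {3, 6}
Step 2: find(14) -> no change; set of 14 is {14}
Step 3: union(7, 11) -> merged; set of 7 now {7, 11}
Step 4: union(9, 5) -> merged; set of 9 now {5, 9}
Step 5: find(4) -> no change; set of 4 is {4}
Step 6: union(8, 13) -> merged; set of 8 now {8, 13}
Step 7: union(8, 1) -> merged; set of 8 now {1, 8, 13}
Step 8: union(7, 4) -> merged; set of 7 now {4, 7, 11}
Step 9: find(4) -> no change; set of 4 is {4, 7, 11}
Step 10: union(14, 1) -> merged; set of 14 now {1, 8, 13, 14}
Step 11: union(12, 11) -> merged; set of 12 now {4, 7, 11, 12}
Component of 7: {4, 7, 11, 12}

Answer: 4, 7, 11, 12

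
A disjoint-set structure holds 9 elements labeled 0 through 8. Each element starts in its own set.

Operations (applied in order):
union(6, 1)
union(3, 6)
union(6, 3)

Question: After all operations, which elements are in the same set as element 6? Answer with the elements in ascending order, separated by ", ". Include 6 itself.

Step 1: union(6, 1) -> merged; set of 6 now {1, 6}
Step 2: union(3, 6) -> merged; set of 3 now {1, 3, 6}
Step 3: union(6, 3) -> already same set; set of 6 now {1, 3, 6}
Component of 6: {1, 3, 6}

Answer: 1, 3, 6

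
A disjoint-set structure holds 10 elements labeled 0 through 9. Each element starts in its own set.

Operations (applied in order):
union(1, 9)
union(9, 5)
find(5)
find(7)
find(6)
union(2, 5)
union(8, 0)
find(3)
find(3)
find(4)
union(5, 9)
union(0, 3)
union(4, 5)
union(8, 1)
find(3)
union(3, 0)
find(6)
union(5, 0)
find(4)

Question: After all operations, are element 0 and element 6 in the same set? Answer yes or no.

Step 1: union(1, 9) -> merged; set of 1 now {1, 9}
Step 2: union(9, 5) -> merged; set of 9 now {1, 5, 9}
Step 3: find(5) -> no change; set of 5 is {1, 5, 9}
Step 4: find(7) -> no change; set of 7 is {7}
Step 5: find(6) -> no change; set of 6 is {6}
Step 6: union(2, 5) -> merged; set of 2 now {1, 2, 5, 9}
Step 7: union(8, 0) -> merged; set of 8 now {0, 8}
Step 8: find(3) -> no change; set of 3 is {3}
Step 9: find(3) -> no change; set of 3 is {3}
Step 10: find(4) -> no change; set of 4 is {4}
Step 11: union(5, 9) -> already same set; set of 5 now {1, 2, 5, 9}
Step 12: union(0, 3) -> merged; set of 0 now {0, 3, 8}
Step 13: union(4, 5) -> merged; set of 4 now {1, 2, 4, 5, 9}
Step 14: union(8, 1) -> merged; set of 8 now {0, 1, 2, 3, 4, 5, 8, 9}
Step 15: find(3) -> no change; set of 3 is {0, 1, 2, 3, 4, 5, 8, 9}
Step 16: union(3, 0) -> already same set; set of 3 now {0, 1, 2, 3, 4, 5, 8, 9}
Step 17: find(6) -> no change; set of 6 is {6}
Step 18: union(5, 0) -> already same set; set of 5 now {0, 1, 2, 3, 4, 5, 8, 9}
Step 19: find(4) -> no change; set of 4 is {0, 1, 2, 3, 4, 5, 8, 9}
Set of 0: {0, 1, 2, 3, 4, 5, 8, 9}; 6 is not a member.

Answer: no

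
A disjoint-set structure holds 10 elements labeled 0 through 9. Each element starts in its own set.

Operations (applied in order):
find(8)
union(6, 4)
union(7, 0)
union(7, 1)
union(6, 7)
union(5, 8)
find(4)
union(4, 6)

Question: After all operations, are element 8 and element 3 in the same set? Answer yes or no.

Step 1: find(8) -> no change; set of 8 is {8}
Step 2: union(6, 4) -> merged; set of 6 now {4, 6}
Step 3: union(7, 0) -> merged; set of 7 now {0, 7}
Step 4: union(7, 1) -> merged; set of 7 now {0, 1, 7}
Step 5: union(6, 7) -> merged; set of 6 now {0, 1, 4, 6, 7}
Step 6: union(5, 8) -> merged; set of 5 now {5, 8}
Step 7: find(4) -> no change; set of 4 is {0, 1, 4, 6, 7}
Step 8: union(4, 6) -> already same set; set of 4 now {0, 1, 4, 6, 7}
Set of 8: {5, 8}; 3 is not a member.

Answer: no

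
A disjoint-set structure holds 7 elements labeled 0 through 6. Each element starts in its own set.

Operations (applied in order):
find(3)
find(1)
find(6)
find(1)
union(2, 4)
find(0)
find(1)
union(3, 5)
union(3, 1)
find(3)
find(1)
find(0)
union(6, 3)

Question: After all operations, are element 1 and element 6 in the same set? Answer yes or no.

Step 1: find(3) -> no change; set of 3 is {3}
Step 2: find(1) -> no change; set of 1 is {1}
Step 3: find(6) -> no change; set of 6 is {6}
Step 4: find(1) -> no change; set of 1 is {1}
Step 5: union(2, 4) -> merged; set of 2 now {2, 4}
Step 6: find(0) -> no change; set of 0 is {0}
Step 7: find(1) -> no change; set of 1 is {1}
Step 8: union(3, 5) -> merged; set of 3 now {3, 5}
Step 9: union(3, 1) -> merged; set of 3 now {1, 3, 5}
Step 10: find(3) -> no change; set of 3 is {1, 3, 5}
Step 11: find(1) -> no change; set of 1 is {1, 3, 5}
Step 12: find(0) -> no change; set of 0 is {0}
Step 13: union(6, 3) -> merged; set of 6 now {1, 3, 5, 6}
Set of 1: {1, 3, 5, 6}; 6 is a member.

Answer: yes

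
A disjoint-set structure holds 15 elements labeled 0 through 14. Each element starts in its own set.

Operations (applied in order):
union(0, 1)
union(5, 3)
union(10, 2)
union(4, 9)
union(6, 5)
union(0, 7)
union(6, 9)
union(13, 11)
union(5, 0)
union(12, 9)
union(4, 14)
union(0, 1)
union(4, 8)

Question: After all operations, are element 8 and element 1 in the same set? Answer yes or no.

Answer: yes

Derivation:
Step 1: union(0, 1) -> merged; set of 0 now {0, 1}
Step 2: union(5, 3) -> merged; set of 5 now {3, 5}
Step 3: union(10, 2) -> merged; set of 10 now {2, 10}
Step 4: union(4, 9) -> merged; set of 4 now {4, 9}
Step 5: union(6, 5) -> merged; set of 6 now {3, 5, 6}
Step 6: union(0, 7) -> merged; set of 0 now {0, 1, 7}
Step 7: union(6, 9) -> merged; set of 6 now {3, 4, 5, 6, 9}
Step 8: union(13, 11) -> merged; set of 13 now {11, 13}
Step 9: union(5, 0) -> merged; set of 5 now {0, 1, 3, 4, 5, 6, 7, 9}
Step 10: union(12, 9) -> merged; set of 12 now {0, 1, 3, 4, 5, 6, 7, 9, 12}
Step 11: union(4, 14) -> merged; set of 4 now {0, 1, 3, 4, 5, 6, 7, 9, 12, 14}
Step 12: union(0, 1) -> already same set; set of 0 now {0, 1, 3, 4, 5, 6, 7, 9, 12, 14}
Step 13: union(4, 8) -> merged; set of 4 now {0, 1, 3, 4, 5, 6, 7, 8, 9, 12, 14}
Set of 8: {0, 1, 3, 4, 5, 6, 7, 8, 9, 12, 14}; 1 is a member.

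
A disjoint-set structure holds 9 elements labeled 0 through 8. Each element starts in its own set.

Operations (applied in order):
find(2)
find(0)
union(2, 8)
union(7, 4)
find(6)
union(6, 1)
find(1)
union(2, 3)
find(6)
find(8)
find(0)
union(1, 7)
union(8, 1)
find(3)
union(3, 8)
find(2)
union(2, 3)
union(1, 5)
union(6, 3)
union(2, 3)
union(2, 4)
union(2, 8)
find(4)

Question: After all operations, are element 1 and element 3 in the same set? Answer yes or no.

Step 1: find(2) -> no change; set of 2 is {2}
Step 2: find(0) -> no change; set of 0 is {0}
Step 3: union(2, 8) -> merged; set of 2 now {2, 8}
Step 4: union(7, 4) -> merged; set of 7 now {4, 7}
Step 5: find(6) -> no change; set of 6 is {6}
Step 6: union(6, 1) -> merged; set of 6 now {1, 6}
Step 7: find(1) -> no change; set of 1 is {1, 6}
Step 8: union(2, 3) -> merged; set of 2 now {2, 3, 8}
Step 9: find(6) -> no change; set of 6 is {1, 6}
Step 10: find(8) -> no change; set of 8 is {2, 3, 8}
Step 11: find(0) -> no change; set of 0 is {0}
Step 12: union(1, 7) -> merged; set of 1 now {1, 4, 6, 7}
Step 13: union(8, 1) -> merged; set of 8 now {1, 2, 3, 4, 6, 7, 8}
Step 14: find(3) -> no change; set of 3 is {1, 2, 3, 4, 6, 7, 8}
Step 15: union(3, 8) -> already same set; set of 3 now {1, 2, 3, 4, 6, 7, 8}
Step 16: find(2) -> no change; set of 2 is {1, 2, 3, 4, 6, 7, 8}
Step 17: union(2, 3) -> already same set; set of 2 now {1, 2, 3, 4, 6, 7, 8}
Step 18: union(1, 5) -> merged; set of 1 now {1, 2, 3, 4, 5, 6, 7, 8}
Step 19: union(6, 3) -> already same set; set of 6 now {1, 2, 3, 4, 5, 6, 7, 8}
Step 20: union(2, 3) -> already same set; set of 2 now {1, 2, 3, 4, 5, 6, 7, 8}
Step 21: union(2, 4) -> already same set; set of 2 now {1, 2, 3, 4, 5, 6, 7, 8}
Step 22: union(2, 8) -> already same set; set of 2 now {1, 2, 3, 4, 5, 6, 7, 8}
Step 23: find(4) -> no change; set of 4 is {1, 2, 3, 4, 5, 6, 7, 8}
Set of 1: {1, 2, 3, 4, 5, 6, 7, 8}; 3 is a member.

Answer: yes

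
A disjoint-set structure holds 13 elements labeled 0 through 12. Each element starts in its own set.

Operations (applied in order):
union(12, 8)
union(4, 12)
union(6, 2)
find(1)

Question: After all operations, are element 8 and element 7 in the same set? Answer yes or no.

Answer: no

Derivation:
Step 1: union(12, 8) -> merged; set of 12 now {8, 12}
Step 2: union(4, 12) -> merged; set of 4 now {4, 8, 12}
Step 3: union(6, 2) -> merged; set of 6 now {2, 6}
Step 4: find(1) -> no change; set of 1 is {1}
Set of 8: {4, 8, 12}; 7 is not a member.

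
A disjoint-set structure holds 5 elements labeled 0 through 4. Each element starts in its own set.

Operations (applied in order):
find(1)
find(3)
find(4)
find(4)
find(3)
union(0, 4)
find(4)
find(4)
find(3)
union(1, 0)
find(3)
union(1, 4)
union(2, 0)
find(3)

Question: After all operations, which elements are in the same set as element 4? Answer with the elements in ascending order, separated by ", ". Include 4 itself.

Answer: 0, 1, 2, 4

Derivation:
Step 1: find(1) -> no change; set of 1 is {1}
Step 2: find(3) -> no change; set of 3 is {3}
Step 3: find(4) -> no change; set of 4 is {4}
Step 4: find(4) -> no change; set of 4 is {4}
Step 5: find(3) -> no change; set of 3 is {3}
Step 6: union(0, 4) -> merged; set of 0 now {0, 4}
Step 7: find(4) -> no change; set of 4 is {0, 4}
Step 8: find(4) -> no change; set of 4 is {0, 4}
Step 9: find(3) -> no change; set of 3 is {3}
Step 10: union(1, 0) -> merged; set of 1 now {0, 1, 4}
Step 11: find(3) -> no change; set of 3 is {3}
Step 12: union(1, 4) -> already same set; set of 1 now {0, 1, 4}
Step 13: union(2, 0) -> merged; set of 2 now {0, 1, 2, 4}
Step 14: find(3) -> no change; set of 3 is {3}
Component of 4: {0, 1, 2, 4}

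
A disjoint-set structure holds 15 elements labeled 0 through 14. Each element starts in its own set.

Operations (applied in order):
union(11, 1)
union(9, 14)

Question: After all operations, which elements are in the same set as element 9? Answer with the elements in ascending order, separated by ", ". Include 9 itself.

Answer: 9, 14

Derivation:
Step 1: union(11, 1) -> merged; set of 11 now {1, 11}
Step 2: union(9, 14) -> merged; set of 9 now {9, 14}
Component of 9: {9, 14}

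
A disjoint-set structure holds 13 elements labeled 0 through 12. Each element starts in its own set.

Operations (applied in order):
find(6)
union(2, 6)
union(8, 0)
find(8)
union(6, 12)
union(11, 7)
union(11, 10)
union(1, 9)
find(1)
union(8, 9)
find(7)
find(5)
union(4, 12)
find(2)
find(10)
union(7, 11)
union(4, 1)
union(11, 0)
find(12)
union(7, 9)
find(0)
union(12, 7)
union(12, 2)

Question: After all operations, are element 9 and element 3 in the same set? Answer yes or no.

Answer: no

Derivation:
Step 1: find(6) -> no change; set of 6 is {6}
Step 2: union(2, 6) -> merged; set of 2 now {2, 6}
Step 3: union(8, 0) -> merged; set of 8 now {0, 8}
Step 4: find(8) -> no change; set of 8 is {0, 8}
Step 5: union(6, 12) -> merged; set of 6 now {2, 6, 12}
Step 6: union(11, 7) -> merged; set of 11 now {7, 11}
Step 7: union(11, 10) -> merged; set of 11 now {7, 10, 11}
Step 8: union(1, 9) -> merged; set of 1 now {1, 9}
Step 9: find(1) -> no change; set of 1 is {1, 9}
Step 10: union(8, 9) -> merged; set of 8 now {0, 1, 8, 9}
Step 11: find(7) -> no change; set of 7 is {7, 10, 11}
Step 12: find(5) -> no change; set of 5 is {5}
Step 13: union(4, 12) -> merged; set of 4 now {2, 4, 6, 12}
Step 14: find(2) -> no change; set of 2 is {2, 4, 6, 12}
Step 15: find(10) -> no change; set of 10 is {7, 10, 11}
Step 16: union(7, 11) -> already same set; set of 7 now {7, 10, 11}
Step 17: union(4, 1) -> merged; set of 4 now {0, 1, 2, 4, 6, 8, 9, 12}
Step 18: union(11, 0) -> merged; set of 11 now {0, 1, 2, 4, 6, 7, 8, 9, 10, 11, 12}
Step 19: find(12) -> no change; set of 12 is {0, 1, 2, 4, 6, 7, 8, 9, 10, 11, 12}
Step 20: union(7, 9) -> already same set; set of 7 now {0, 1, 2, 4, 6, 7, 8, 9, 10, 11, 12}
Step 21: find(0) -> no change; set of 0 is {0, 1, 2, 4, 6, 7, 8, 9, 10, 11, 12}
Step 22: union(12, 7) -> already same set; set of 12 now {0, 1, 2, 4, 6, 7, 8, 9, 10, 11, 12}
Step 23: union(12, 2) -> already same set; set of 12 now {0, 1, 2, 4, 6, 7, 8, 9, 10, 11, 12}
Set of 9: {0, 1, 2, 4, 6, 7, 8, 9, 10, 11, 12}; 3 is not a member.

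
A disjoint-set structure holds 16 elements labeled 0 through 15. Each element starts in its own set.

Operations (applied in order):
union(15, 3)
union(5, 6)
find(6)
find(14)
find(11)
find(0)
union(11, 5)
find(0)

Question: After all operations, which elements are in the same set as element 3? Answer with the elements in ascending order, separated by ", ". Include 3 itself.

Answer: 3, 15

Derivation:
Step 1: union(15, 3) -> merged; set of 15 now {3, 15}
Step 2: union(5, 6) -> merged; set of 5 now {5, 6}
Step 3: find(6) -> no change; set of 6 is {5, 6}
Step 4: find(14) -> no change; set of 14 is {14}
Step 5: find(11) -> no change; set of 11 is {11}
Step 6: find(0) -> no change; set of 0 is {0}
Step 7: union(11, 5) -> merged; set of 11 now {5, 6, 11}
Step 8: find(0) -> no change; set of 0 is {0}
Component of 3: {3, 15}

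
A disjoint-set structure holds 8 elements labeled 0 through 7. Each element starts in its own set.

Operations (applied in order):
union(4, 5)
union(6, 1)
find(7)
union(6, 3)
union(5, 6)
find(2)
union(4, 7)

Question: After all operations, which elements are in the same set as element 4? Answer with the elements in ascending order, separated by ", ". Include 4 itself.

Step 1: union(4, 5) -> merged; set of 4 now {4, 5}
Step 2: union(6, 1) -> merged; set of 6 now {1, 6}
Step 3: find(7) -> no change; set of 7 is {7}
Step 4: union(6, 3) -> merged; set of 6 now {1, 3, 6}
Step 5: union(5, 6) -> merged; set of 5 now {1, 3, 4, 5, 6}
Step 6: find(2) -> no change; set of 2 is {2}
Step 7: union(4, 7) -> merged; set of 4 now {1, 3, 4, 5, 6, 7}
Component of 4: {1, 3, 4, 5, 6, 7}

Answer: 1, 3, 4, 5, 6, 7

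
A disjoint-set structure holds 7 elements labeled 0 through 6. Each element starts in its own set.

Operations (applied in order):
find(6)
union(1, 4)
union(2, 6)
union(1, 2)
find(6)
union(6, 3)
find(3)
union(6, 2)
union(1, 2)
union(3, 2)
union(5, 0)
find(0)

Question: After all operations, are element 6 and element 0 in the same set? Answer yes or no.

Answer: no

Derivation:
Step 1: find(6) -> no change; set of 6 is {6}
Step 2: union(1, 4) -> merged; set of 1 now {1, 4}
Step 3: union(2, 6) -> merged; set of 2 now {2, 6}
Step 4: union(1, 2) -> merged; set of 1 now {1, 2, 4, 6}
Step 5: find(6) -> no change; set of 6 is {1, 2, 4, 6}
Step 6: union(6, 3) -> merged; set of 6 now {1, 2, 3, 4, 6}
Step 7: find(3) -> no change; set of 3 is {1, 2, 3, 4, 6}
Step 8: union(6, 2) -> already same set; set of 6 now {1, 2, 3, 4, 6}
Step 9: union(1, 2) -> already same set; set of 1 now {1, 2, 3, 4, 6}
Step 10: union(3, 2) -> already same set; set of 3 now {1, 2, 3, 4, 6}
Step 11: union(5, 0) -> merged; set of 5 now {0, 5}
Step 12: find(0) -> no change; set of 0 is {0, 5}
Set of 6: {1, 2, 3, 4, 6}; 0 is not a member.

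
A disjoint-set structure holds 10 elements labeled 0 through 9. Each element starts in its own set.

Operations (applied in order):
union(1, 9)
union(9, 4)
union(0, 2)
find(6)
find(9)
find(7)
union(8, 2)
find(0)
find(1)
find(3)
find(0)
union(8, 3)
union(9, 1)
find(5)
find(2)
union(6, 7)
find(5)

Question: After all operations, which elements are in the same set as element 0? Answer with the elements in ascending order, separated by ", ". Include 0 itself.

Step 1: union(1, 9) -> merged; set of 1 now {1, 9}
Step 2: union(9, 4) -> merged; set of 9 now {1, 4, 9}
Step 3: union(0, 2) -> merged; set of 0 now {0, 2}
Step 4: find(6) -> no change; set of 6 is {6}
Step 5: find(9) -> no change; set of 9 is {1, 4, 9}
Step 6: find(7) -> no change; set of 7 is {7}
Step 7: union(8, 2) -> merged; set of 8 now {0, 2, 8}
Step 8: find(0) -> no change; set of 0 is {0, 2, 8}
Step 9: find(1) -> no change; set of 1 is {1, 4, 9}
Step 10: find(3) -> no change; set of 3 is {3}
Step 11: find(0) -> no change; set of 0 is {0, 2, 8}
Step 12: union(8, 3) -> merged; set of 8 now {0, 2, 3, 8}
Step 13: union(9, 1) -> already same set; set of 9 now {1, 4, 9}
Step 14: find(5) -> no change; set of 5 is {5}
Step 15: find(2) -> no change; set of 2 is {0, 2, 3, 8}
Step 16: union(6, 7) -> merged; set of 6 now {6, 7}
Step 17: find(5) -> no change; set of 5 is {5}
Component of 0: {0, 2, 3, 8}

Answer: 0, 2, 3, 8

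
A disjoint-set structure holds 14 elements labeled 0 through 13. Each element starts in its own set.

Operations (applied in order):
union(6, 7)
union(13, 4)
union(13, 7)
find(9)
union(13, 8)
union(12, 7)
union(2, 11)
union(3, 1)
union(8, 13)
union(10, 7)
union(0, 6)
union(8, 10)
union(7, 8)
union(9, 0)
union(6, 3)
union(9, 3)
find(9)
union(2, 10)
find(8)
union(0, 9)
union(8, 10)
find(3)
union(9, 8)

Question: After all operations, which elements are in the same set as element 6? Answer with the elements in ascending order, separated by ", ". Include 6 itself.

Answer: 0, 1, 2, 3, 4, 6, 7, 8, 9, 10, 11, 12, 13

Derivation:
Step 1: union(6, 7) -> merged; set of 6 now {6, 7}
Step 2: union(13, 4) -> merged; set of 13 now {4, 13}
Step 3: union(13, 7) -> merged; set of 13 now {4, 6, 7, 13}
Step 4: find(9) -> no change; set of 9 is {9}
Step 5: union(13, 8) -> merged; set of 13 now {4, 6, 7, 8, 13}
Step 6: union(12, 7) -> merged; set of 12 now {4, 6, 7, 8, 12, 13}
Step 7: union(2, 11) -> merged; set of 2 now {2, 11}
Step 8: union(3, 1) -> merged; set of 3 now {1, 3}
Step 9: union(8, 13) -> already same set; set of 8 now {4, 6, 7, 8, 12, 13}
Step 10: union(10, 7) -> merged; set of 10 now {4, 6, 7, 8, 10, 12, 13}
Step 11: union(0, 6) -> merged; set of 0 now {0, 4, 6, 7, 8, 10, 12, 13}
Step 12: union(8, 10) -> already same set; set of 8 now {0, 4, 6, 7, 8, 10, 12, 13}
Step 13: union(7, 8) -> already same set; set of 7 now {0, 4, 6, 7, 8, 10, 12, 13}
Step 14: union(9, 0) -> merged; set of 9 now {0, 4, 6, 7, 8, 9, 10, 12, 13}
Step 15: union(6, 3) -> merged; set of 6 now {0, 1, 3, 4, 6, 7, 8, 9, 10, 12, 13}
Step 16: union(9, 3) -> already same set; set of 9 now {0, 1, 3, 4, 6, 7, 8, 9, 10, 12, 13}
Step 17: find(9) -> no change; set of 9 is {0, 1, 3, 4, 6, 7, 8, 9, 10, 12, 13}
Step 18: union(2, 10) -> merged; set of 2 now {0, 1, 2, 3, 4, 6, 7, 8, 9, 10, 11, 12, 13}
Step 19: find(8) -> no change; set of 8 is {0, 1, 2, 3, 4, 6, 7, 8, 9, 10, 11, 12, 13}
Step 20: union(0, 9) -> already same set; set of 0 now {0, 1, 2, 3, 4, 6, 7, 8, 9, 10, 11, 12, 13}
Step 21: union(8, 10) -> already same set; set of 8 now {0, 1, 2, 3, 4, 6, 7, 8, 9, 10, 11, 12, 13}
Step 22: find(3) -> no change; set of 3 is {0, 1, 2, 3, 4, 6, 7, 8, 9, 10, 11, 12, 13}
Step 23: union(9, 8) -> already same set; set of 9 now {0, 1, 2, 3, 4, 6, 7, 8, 9, 10, 11, 12, 13}
Component of 6: {0, 1, 2, 3, 4, 6, 7, 8, 9, 10, 11, 12, 13}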